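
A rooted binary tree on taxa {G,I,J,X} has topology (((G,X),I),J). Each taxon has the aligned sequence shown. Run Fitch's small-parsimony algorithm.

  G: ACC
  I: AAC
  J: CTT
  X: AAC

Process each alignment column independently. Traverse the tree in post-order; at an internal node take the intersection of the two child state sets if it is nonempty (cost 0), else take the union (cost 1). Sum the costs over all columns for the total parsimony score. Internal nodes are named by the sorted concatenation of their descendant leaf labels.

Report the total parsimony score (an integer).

[col 0] GX: children G:{A}, X:{A} ∩→ {A}; cost 0
[col 0] GIX: children GX:{A}, I:{A} ∩→ {A}; cost 0
[col 0] GIJX: children GIX:{A}, J:{C} ∪→ {A,C}; cost 1
[col 1] GX: children G:{C}, X:{A} ∪→ {A,C}; cost 1
[col 1] GIX: children GX:{A,C}, I:{A} ∩→ {A}; cost 0
[col 1] GIJX: children GIX:{A}, J:{T} ∪→ {A,T}; cost 1
[col 2] GX: children G:{C}, X:{C} ∩→ {C}; cost 0
[col 2] GIX: children GX:{C}, I:{C} ∩→ {C}; cost 0
[col 2] GIJX: children GIX:{C}, J:{T} ∪→ {C,T}; cost 1
per-site changes: [1, 2, 1]; total = 4

4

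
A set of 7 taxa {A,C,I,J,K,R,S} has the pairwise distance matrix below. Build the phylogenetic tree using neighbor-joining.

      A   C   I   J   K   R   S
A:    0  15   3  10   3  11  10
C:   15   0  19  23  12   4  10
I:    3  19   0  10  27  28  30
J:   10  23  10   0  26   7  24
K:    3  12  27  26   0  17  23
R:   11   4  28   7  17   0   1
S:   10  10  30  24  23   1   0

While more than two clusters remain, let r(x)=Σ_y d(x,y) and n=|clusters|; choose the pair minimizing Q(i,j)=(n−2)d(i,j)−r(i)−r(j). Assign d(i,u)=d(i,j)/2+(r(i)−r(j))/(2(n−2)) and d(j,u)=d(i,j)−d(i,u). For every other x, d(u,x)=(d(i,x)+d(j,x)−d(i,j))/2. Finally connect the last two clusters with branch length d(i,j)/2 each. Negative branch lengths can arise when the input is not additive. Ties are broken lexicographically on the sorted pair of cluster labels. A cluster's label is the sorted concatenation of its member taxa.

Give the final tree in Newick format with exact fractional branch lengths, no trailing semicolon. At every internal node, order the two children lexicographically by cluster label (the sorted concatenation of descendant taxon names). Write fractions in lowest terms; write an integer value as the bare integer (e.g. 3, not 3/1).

step 1: merge (I,J) at d=10, Q=-167; branch lengths I→67/10, J→33/10; new cluster IJ
  updated: d(A,IJ)=3/2, d(C,IJ)=16, d(IJ,K)=43/2, d(IJ,R)=25/2, d(IJ,S)=22
step 2: merge (A,IJ) at d=3/2, Q=-108; branch lengths A→-27/8, IJ→39/8; new cluster AIJ
  updated: d(AIJ,C)=59/4, d(AIJ,K)=23/2, d(AIJ,R)=11, d(AIJ,S)=61/4
step 3: merge (AIJ,K) at d=23/2, Q=-163/2; branch lengths AIJ→47/12, K→91/12; new cluster AIJK
  updated: d(AIJK,C)=61/8, d(AIJK,R)=33/4, d(AIJK,S)=107/8
step 4: merge (AIJK,C) at d=61/8, Q=-285/8; branch lengths AIJK→183/32, C→61/32; new cluster ACIJK
  updated: d(ACIJK,R)=37/16, d(ACIJK,S)=63/8
step 5: merge (ACIJK,R) at d=37/16, Q=-179/16; branch lengths ACIJK→147/32, R→-73/32; new cluster ACIJKR
  updated: d(ACIJKR,S)=105/32
step 6: merge (ACIJKR,S) at d=105/32; branch lengths ACIJKR→105/64, S→105/64; new cluster ACIJKRS
final tree: (((((A:-27/8,(I:67/10,J:33/10):39/8):47/12,K:91/12):183/32,C:61/32):147/32,R:-73/32):105/64,S:105/64)
total length: 1159/32

(((((A:-27/8,(I:67/10,J:33/10):39/8):47/12,K:91/12):183/32,C:61/32):147/32,R:-73/32):105/64,S:105/64)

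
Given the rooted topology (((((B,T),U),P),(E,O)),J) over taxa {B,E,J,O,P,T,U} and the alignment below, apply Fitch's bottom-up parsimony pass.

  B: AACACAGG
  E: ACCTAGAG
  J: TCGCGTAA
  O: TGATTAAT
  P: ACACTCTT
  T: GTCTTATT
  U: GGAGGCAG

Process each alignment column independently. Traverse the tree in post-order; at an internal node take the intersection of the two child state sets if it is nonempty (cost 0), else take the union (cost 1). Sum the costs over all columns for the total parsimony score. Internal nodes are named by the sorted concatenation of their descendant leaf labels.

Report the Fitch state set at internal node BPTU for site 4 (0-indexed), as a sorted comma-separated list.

[col 0] BT: children B:{A}, T:{G} ∪→ {A,G}; cost 1
[col 0] BTU: children BT:{A,G}, U:{G} ∩→ {G}; cost 0
[col 0] BPTU: children BTU:{G}, P:{A} ∪→ {A,G}; cost 1
[col 0] EO: children E:{A}, O:{T} ∪→ {A,T}; cost 1
[col 0] BEOPTU: children BPTU:{A,G}, EO:{A,T} ∩→ {A}; cost 0
[col 0] BEJOPTU: children BEOPTU:{A}, J:{T} ∪→ {A,T}; cost 1
[col 1] BT: children B:{A}, T:{T} ∪→ {A,T}; cost 1
[col 1] BTU: children BT:{A,T}, U:{G} ∪→ {A,G,T}; cost 1
[col 1] BPTU: children BTU:{A,G,T}, P:{C} ∪→ {A,C,G,T}; cost 1
[col 1] EO: children E:{C}, O:{G} ∪→ {C,G}; cost 1
[col 1] BEOPTU: children BPTU:{A,C,G,T}, EO:{C,G} ∩→ {C,G}; cost 0
[col 1] BEJOPTU: children BEOPTU:{C,G}, J:{C} ∩→ {C}; cost 0
[col 2] BT: children B:{C}, T:{C} ∩→ {C}; cost 0
[col 2] BTU: children BT:{C}, U:{A} ∪→ {A,C}; cost 1
[col 2] BPTU: children BTU:{A,C}, P:{A} ∩→ {A}; cost 0
[col 2] EO: children E:{C}, O:{A} ∪→ {A,C}; cost 1
[col 2] BEOPTU: children BPTU:{A}, EO:{A,C} ∩→ {A}; cost 0
[col 2] BEJOPTU: children BEOPTU:{A}, J:{G} ∪→ {A,G}; cost 1
[col 3] BT: children B:{A}, T:{T} ∪→ {A,T}; cost 1
[col 3] BTU: children BT:{A,T}, U:{G} ∪→ {A,G,T}; cost 1
[col 3] BPTU: children BTU:{A,G,T}, P:{C} ∪→ {A,C,G,T}; cost 1
[col 3] EO: children E:{T}, O:{T} ∩→ {T}; cost 0
[col 3] BEOPTU: children BPTU:{A,C,G,T}, EO:{T} ∩→ {T}; cost 0
[col 3] BEJOPTU: children BEOPTU:{T}, J:{C} ∪→ {C,T}; cost 1
[col 4] BT: children B:{C}, T:{T} ∪→ {C,T}; cost 1
[col 4] BTU: children BT:{C,T}, U:{G} ∪→ {C,G,T}; cost 1
[col 4] BPTU: children BTU:{C,G,T}, P:{T} ∩→ {T}; cost 0
[col 4] EO: children E:{A}, O:{T} ∪→ {A,T}; cost 1
[col 4] BEOPTU: children BPTU:{T}, EO:{A,T} ∩→ {T}; cost 0
[col 4] BEJOPTU: children BEOPTU:{T}, J:{G} ∪→ {G,T}; cost 1
[col 5] BT: children B:{A}, T:{A} ∩→ {A}; cost 0
[col 5] BTU: children BT:{A}, U:{C} ∪→ {A,C}; cost 1
[col 5] BPTU: children BTU:{A,C}, P:{C} ∩→ {C}; cost 0
[col 5] EO: children E:{G}, O:{A} ∪→ {A,G}; cost 1
[col 5] BEOPTU: children BPTU:{C}, EO:{A,G} ∪→ {A,C,G}; cost 1
[col 5] BEJOPTU: children BEOPTU:{A,C,G}, J:{T} ∪→ {A,C,G,T}; cost 1
[col 6] BT: children B:{G}, T:{T} ∪→ {G,T}; cost 1
[col 6] BTU: children BT:{G,T}, U:{A} ∪→ {A,G,T}; cost 1
[col 6] BPTU: children BTU:{A,G,T}, P:{T} ∩→ {T}; cost 0
[col 6] EO: children E:{A}, O:{A} ∩→ {A}; cost 0
[col 6] BEOPTU: children BPTU:{T}, EO:{A} ∪→ {A,T}; cost 1
[col 6] BEJOPTU: children BEOPTU:{A,T}, J:{A} ∩→ {A}; cost 0
[col 7] BT: children B:{G}, T:{T} ∪→ {G,T}; cost 1
[col 7] BTU: children BT:{G,T}, U:{G} ∩→ {G}; cost 0
[col 7] BPTU: children BTU:{G}, P:{T} ∪→ {G,T}; cost 1
[col 7] EO: children E:{G}, O:{T} ∪→ {G,T}; cost 1
[col 7] BEOPTU: children BPTU:{G,T}, EO:{G,T} ∩→ {G,T}; cost 0
[col 7] BEJOPTU: children BEOPTU:{G,T}, J:{A} ∪→ {A,G,T}; cost 1
per-site changes: [4, 4, 3, 4, 4, 4, 3, 4]; total = 30

T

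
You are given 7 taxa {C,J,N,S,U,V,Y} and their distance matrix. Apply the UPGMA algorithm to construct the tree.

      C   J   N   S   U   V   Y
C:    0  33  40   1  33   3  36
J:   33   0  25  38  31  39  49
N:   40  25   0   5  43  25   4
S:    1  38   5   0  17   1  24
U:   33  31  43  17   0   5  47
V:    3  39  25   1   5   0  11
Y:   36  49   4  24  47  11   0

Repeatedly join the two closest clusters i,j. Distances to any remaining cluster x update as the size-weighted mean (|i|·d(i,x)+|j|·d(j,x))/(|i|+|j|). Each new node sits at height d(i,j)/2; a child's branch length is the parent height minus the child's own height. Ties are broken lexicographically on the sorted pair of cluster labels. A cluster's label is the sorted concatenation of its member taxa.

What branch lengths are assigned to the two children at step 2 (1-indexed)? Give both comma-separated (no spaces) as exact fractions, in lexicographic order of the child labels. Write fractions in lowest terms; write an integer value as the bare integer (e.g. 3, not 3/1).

iteration 1: select C,S (d=1); attach at lengths (1/2, 1/2); label the merged cluster CS
  updated: d(CS,J)=71/2, d(CS,N)=45/2, d(CS,U)=25, d(CS,V)=2, d(CS,Y)=30
iteration 2: select CS,V (d=2); attach at lengths (1/2, 1); label the merged cluster CSV
  updated: d(CSV,J)=110/3, d(CSV,N)=70/3, d(CSV,U)=55/3, d(CSV,Y)=71/3
iteration 3: select N,Y (d=4); attach at lengths (2, 2); label the merged cluster NY
  updated: d(CSV,NY)=47/2, d(J,NY)=37, d(NY,U)=45
iteration 4: select CSV,U (d=55/3); attach at lengths (49/6, 55/6); label the merged cluster CSUV
  updated: d(CSUV,J)=141/4, d(CSUV,NY)=231/8
iteration 5: select CSUV,NY (d=231/8); attach at lengths (253/48, 199/16); label the merged cluster CNSUVY
  updated: d(CNSUVY,J)=215/6
iteration 6: select CNSUVY,J (d=215/6); attach at lengths (167/48, 215/12); label the merged cluster CJNSUVY
final tree: (((((C:1/2,S:1/2):1/2,V:1):49/6,U:55/6):253/48,(N:2,Y:2):199/16):167/48,J:215/12)
total length: 1007/16

1/2,1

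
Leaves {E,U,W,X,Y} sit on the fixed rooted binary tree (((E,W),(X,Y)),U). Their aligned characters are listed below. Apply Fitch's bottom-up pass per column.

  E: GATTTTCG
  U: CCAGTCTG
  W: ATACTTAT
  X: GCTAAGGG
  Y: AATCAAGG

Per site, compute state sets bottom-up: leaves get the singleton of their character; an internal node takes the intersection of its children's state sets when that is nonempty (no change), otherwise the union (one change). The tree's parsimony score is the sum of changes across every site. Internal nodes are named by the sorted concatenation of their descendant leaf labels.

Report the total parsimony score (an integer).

19

site 0, node EW: E={G} ∪ W={A} → {A,G} (+1)
site 0, node XY: X={G} ∪ Y={A} → {A,G} (+1)
site 0, node EWXY: EW={A,G} ∩ XY={A,G} → {A,G} (+0)
site 0, node EUWXY: EWXY={A,G} ∪ U={C} → {A,C,G} (+1)
site 1, node EW: E={A} ∪ W={T} → {A,T} (+1)
site 1, node XY: X={C} ∪ Y={A} → {A,C} (+1)
site 1, node EWXY: EW={A,T} ∩ XY={A,C} → {A} (+0)
site 1, node EUWXY: EWXY={A} ∪ U={C} → {A,C} (+1)
site 2, node EW: E={T} ∪ W={A} → {A,T} (+1)
site 2, node XY: X={T} ∩ Y={T} → {T} (+0)
site 2, node EWXY: EW={A,T} ∩ XY={T} → {T} (+0)
site 2, node EUWXY: EWXY={T} ∪ U={A} → {A,T} (+1)
site 3, node EW: E={T} ∪ W={C} → {C,T} (+1)
site 3, node XY: X={A} ∪ Y={C} → {A,C} (+1)
site 3, node EWXY: EW={C,T} ∩ XY={A,C} → {C} (+0)
site 3, node EUWXY: EWXY={C} ∪ U={G} → {C,G} (+1)
site 4, node EW: E={T} ∩ W={T} → {T} (+0)
site 4, node XY: X={A} ∩ Y={A} → {A} (+0)
site 4, node EWXY: EW={T} ∪ XY={A} → {A,T} (+1)
site 4, node EUWXY: EWXY={A,T} ∩ U={T} → {T} (+0)
site 5, node EW: E={T} ∩ W={T} → {T} (+0)
site 5, node XY: X={G} ∪ Y={A} → {A,G} (+1)
site 5, node EWXY: EW={T} ∪ XY={A,G} → {A,G,T} (+1)
site 5, node EUWXY: EWXY={A,G,T} ∪ U={C} → {A,C,G,T} (+1)
site 6, node EW: E={C} ∪ W={A} → {A,C} (+1)
site 6, node XY: X={G} ∩ Y={G} → {G} (+0)
site 6, node EWXY: EW={A,C} ∪ XY={G} → {A,C,G} (+1)
site 6, node EUWXY: EWXY={A,C,G} ∪ U={T} → {A,C,G,T} (+1)
site 7, node EW: E={G} ∪ W={T} → {G,T} (+1)
site 7, node XY: X={G} ∩ Y={G} → {G} (+0)
site 7, node EWXY: EW={G,T} ∩ XY={G} → {G} (+0)
site 7, node EUWXY: EWXY={G} ∩ U={G} → {G} (+0)
per-site changes: [3, 3, 2, 3, 1, 3, 3, 1]; total = 19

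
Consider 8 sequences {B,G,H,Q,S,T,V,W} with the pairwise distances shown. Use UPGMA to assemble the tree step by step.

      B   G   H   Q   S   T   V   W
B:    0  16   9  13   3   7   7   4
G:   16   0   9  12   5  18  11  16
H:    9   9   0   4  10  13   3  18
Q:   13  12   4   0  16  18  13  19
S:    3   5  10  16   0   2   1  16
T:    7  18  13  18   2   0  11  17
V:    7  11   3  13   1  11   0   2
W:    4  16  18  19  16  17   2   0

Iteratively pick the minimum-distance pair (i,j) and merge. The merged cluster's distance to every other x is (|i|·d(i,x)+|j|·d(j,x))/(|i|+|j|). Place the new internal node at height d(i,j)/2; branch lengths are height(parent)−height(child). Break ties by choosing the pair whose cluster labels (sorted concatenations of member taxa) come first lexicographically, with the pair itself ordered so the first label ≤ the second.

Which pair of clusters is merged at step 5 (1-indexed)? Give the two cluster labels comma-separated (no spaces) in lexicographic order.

BW,STV

iteration 1: select S,V (d=1); attach at lengths (1/2, 1/2); label the merged cluster SV
  updated: d(B,SV)=5, d(G,SV)=8, d(H,SV)=13/2, d(Q,SV)=29/2, d(SV,T)=13/2, d(SV,W)=9
iteration 2: select B,W (d=4); attach at lengths (2, 2); label the merged cluster BW
  updated: d(BW,G)=16, d(BW,H)=27/2, d(BW,Q)=16, d(BW,SV)=7, d(BW,T)=12
iteration 3: select H,Q (d=4); attach at lengths (2, 2); label the merged cluster HQ
  updated: d(BW,HQ)=59/4, d(G,HQ)=21/2, d(HQ,SV)=21/2, d(HQ,T)=31/2
iteration 4: select SV,T (d=13/2); attach at lengths (11/4, 13/4); label the merged cluster STV
  updated: d(BW,STV)=26/3, d(G,STV)=34/3, d(HQ,STV)=73/6
iteration 5: select BW,STV (d=26/3); attach at lengths (7/3, 13/12); label the merged cluster BSTVW
  updated: d(BSTVW,G)=66/5, d(BSTVW,HQ)=66/5
iteration 6: select G,HQ (d=21/2); attach at lengths (21/4, 13/4); label the merged cluster GHQ
  updated: d(BSTVW,GHQ)=66/5
iteration 7: select BSTVW,GHQ (d=66/5); attach at lengths (34/15, 27/20); label the merged cluster BGHQSTVW
final tree: (((B:2,W:2):7/3,((S:1/2,V:1/2):11/4,T:13/4):13/12):34/15,(G:21/4,(H:2,Q:2):13/4):27/20)
total length: 458/15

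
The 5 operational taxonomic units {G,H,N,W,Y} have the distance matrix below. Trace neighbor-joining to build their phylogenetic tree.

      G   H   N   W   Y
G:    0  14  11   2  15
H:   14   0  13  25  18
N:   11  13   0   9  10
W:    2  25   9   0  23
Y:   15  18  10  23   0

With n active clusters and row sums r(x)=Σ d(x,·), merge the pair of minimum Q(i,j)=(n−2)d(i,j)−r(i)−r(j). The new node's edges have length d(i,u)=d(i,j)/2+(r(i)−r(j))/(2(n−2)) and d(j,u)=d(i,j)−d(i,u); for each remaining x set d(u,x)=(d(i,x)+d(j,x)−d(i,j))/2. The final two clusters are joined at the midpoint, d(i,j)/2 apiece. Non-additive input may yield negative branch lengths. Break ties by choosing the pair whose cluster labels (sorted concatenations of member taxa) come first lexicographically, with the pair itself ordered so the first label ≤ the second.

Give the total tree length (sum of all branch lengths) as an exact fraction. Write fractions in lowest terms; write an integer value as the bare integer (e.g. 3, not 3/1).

243/8

1. join G+W (d=2, Q=-95) ⇒ GW; edges |G|=-11/6, |W|=23/6
  updated: d(GW,H)=37/2, d(GW,N)=9, d(GW,Y)=18
2. join GW+N (d=9, Q=-119/2) ⇒ GNW; edges |GW|=63/8, |N|=9/8
  updated: d(GNW,H)=45/4, d(GNW,Y)=19/2
3. join GNW+H (d=45/4, Q=-155/4) ⇒ GHNW; edges |GNW|=11/8, |H|=79/8
  updated: d(GHNW,Y)=65/8
4. join GHNW+Y (d=65/8) ⇒ GHNWY; edges |GHNW|=65/16, |Y|=65/16
final tree: ((((G:-11/6,W:23/6):63/8,N:9/8):11/8,H:79/8):65/16,Y:65/16)
total length: 243/8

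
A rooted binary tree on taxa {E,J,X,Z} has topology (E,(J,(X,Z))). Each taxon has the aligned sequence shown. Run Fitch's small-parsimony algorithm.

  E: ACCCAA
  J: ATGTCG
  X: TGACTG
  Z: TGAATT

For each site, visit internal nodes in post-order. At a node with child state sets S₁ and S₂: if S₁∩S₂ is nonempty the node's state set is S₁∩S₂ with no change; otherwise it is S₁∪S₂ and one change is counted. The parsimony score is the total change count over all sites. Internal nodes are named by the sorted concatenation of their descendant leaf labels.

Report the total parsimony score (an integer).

XZ@0: {T} ∩ {T} = {T} (intersection, +0)
JXZ@0: {A} ∪ {T} = {A,T} (union, +1)
EJXZ@0: {A} ∩ {A,T} = {A} (intersection, +0)
XZ@1: {G} ∩ {G} = {G} (intersection, +0)
JXZ@1: {T} ∪ {G} = {G,T} (union, +1)
EJXZ@1: {C} ∪ {G,T} = {C,G,T} (union, +1)
XZ@2: {A} ∩ {A} = {A} (intersection, +0)
JXZ@2: {G} ∪ {A} = {A,G} (union, +1)
EJXZ@2: {C} ∪ {A,G} = {A,C,G} (union, +1)
XZ@3: {C} ∪ {A} = {A,C} (union, +1)
JXZ@3: {T} ∪ {A,C} = {A,C,T} (union, +1)
EJXZ@3: {C} ∩ {A,C,T} = {C} (intersection, +0)
XZ@4: {T} ∩ {T} = {T} (intersection, +0)
JXZ@4: {C} ∪ {T} = {C,T} (union, +1)
EJXZ@4: {A} ∪ {C,T} = {A,C,T} (union, +1)
XZ@5: {G} ∪ {T} = {G,T} (union, +1)
JXZ@5: {G} ∩ {G,T} = {G} (intersection, +0)
EJXZ@5: {A} ∪ {G} = {A,G} (union, +1)
per-site changes: [1, 2, 2, 2, 2, 2]; total = 11

11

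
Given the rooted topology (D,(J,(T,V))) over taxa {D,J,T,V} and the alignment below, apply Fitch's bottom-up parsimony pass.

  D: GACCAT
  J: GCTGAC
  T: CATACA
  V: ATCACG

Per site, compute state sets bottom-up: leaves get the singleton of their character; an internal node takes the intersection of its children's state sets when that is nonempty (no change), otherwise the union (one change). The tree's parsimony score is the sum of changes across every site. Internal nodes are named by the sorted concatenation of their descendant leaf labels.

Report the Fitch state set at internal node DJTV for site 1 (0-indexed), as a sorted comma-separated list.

A

site 0, node TV: T={C} ∪ V={A} → {A,C} (+1)
site 0, node JTV: J={G} ∪ TV={A,C} → {A,C,G} (+1)
site 0, node DJTV: D={G} ∩ JTV={A,C,G} → {G} (+0)
site 1, node TV: T={A} ∪ V={T} → {A,T} (+1)
site 1, node JTV: J={C} ∪ TV={A,T} → {A,C,T} (+1)
site 1, node DJTV: D={A} ∩ JTV={A,C,T} → {A} (+0)
site 2, node TV: T={T} ∪ V={C} → {C,T} (+1)
site 2, node JTV: J={T} ∩ TV={C,T} → {T} (+0)
site 2, node DJTV: D={C} ∪ JTV={T} → {C,T} (+1)
site 3, node TV: T={A} ∩ V={A} → {A} (+0)
site 3, node JTV: J={G} ∪ TV={A} → {A,G} (+1)
site 3, node DJTV: D={C} ∪ JTV={A,G} → {A,C,G} (+1)
site 4, node TV: T={C} ∩ V={C} → {C} (+0)
site 4, node JTV: J={A} ∪ TV={C} → {A,C} (+1)
site 4, node DJTV: D={A} ∩ JTV={A,C} → {A} (+0)
site 5, node TV: T={A} ∪ V={G} → {A,G} (+1)
site 5, node JTV: J={C} ∪ TV={A,G} → {A,C,G} (+1)
site 5, node DJTV: D={T} ∪ JTV={A,C,G} → {A,C,G,T} (+1)
per-site changes: [2, 2, 2, 2, 1, 3]; total = 12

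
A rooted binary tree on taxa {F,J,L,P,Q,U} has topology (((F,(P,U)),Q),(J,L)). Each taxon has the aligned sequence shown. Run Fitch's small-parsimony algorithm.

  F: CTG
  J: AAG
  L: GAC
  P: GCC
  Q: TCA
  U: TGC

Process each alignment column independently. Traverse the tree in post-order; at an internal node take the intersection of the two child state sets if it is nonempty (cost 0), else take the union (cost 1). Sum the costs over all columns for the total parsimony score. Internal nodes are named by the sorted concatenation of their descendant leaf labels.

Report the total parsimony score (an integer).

site 0, node PU: P={G} ∪ U={T} → {G,T} (+1)
site 0, node FPU: F={C} ∪ PU={G,T} → {C,G,T} (+1)
site 0, node FPQU: FPU={C,G,T} ∩ Q={T} → {T} (+0)
site 0, node JL: J={A} ∪ L={G} → {A,G} (+1)
site 0, node FJLPQU: FPQU={T} ∪ JL={A,G} → {A,G,T} (+1)
site 1, node PU: P={C} ∪ U={G} → {C,G} (+1)
site 1, node FPU: F={T} ∪ PU={C,G} → {C,G,T} (+1)
site 1, node FPQU: FPU={C,G,T} ∩ Q={C} → {C} (+0)
site 1, node JL: J={A} ∩ L={A} → {A} (+0)
site 1, node FJLPQU: FPQU={C} ∪ JL={A} → {A,C} (+1)
site 2, node PU: P={C} ∩ U={C} → {C} (+0)
site 2, node FPU: F={G} ∪ PU={C} → {C,G} (+1)
site 2, node FPQU: FPU={C,G} ∪ Q={A} → {A,C,G} (+1)
site 2, node JL: J={G} ∪ L={C} → {C,G} (+1)
site 2, node FJLPQU: FPQU={A,C,G} ∩ JL={C,G} → {C,G} (+0)
per-site changes: [4, 3, 3]; total = 10

10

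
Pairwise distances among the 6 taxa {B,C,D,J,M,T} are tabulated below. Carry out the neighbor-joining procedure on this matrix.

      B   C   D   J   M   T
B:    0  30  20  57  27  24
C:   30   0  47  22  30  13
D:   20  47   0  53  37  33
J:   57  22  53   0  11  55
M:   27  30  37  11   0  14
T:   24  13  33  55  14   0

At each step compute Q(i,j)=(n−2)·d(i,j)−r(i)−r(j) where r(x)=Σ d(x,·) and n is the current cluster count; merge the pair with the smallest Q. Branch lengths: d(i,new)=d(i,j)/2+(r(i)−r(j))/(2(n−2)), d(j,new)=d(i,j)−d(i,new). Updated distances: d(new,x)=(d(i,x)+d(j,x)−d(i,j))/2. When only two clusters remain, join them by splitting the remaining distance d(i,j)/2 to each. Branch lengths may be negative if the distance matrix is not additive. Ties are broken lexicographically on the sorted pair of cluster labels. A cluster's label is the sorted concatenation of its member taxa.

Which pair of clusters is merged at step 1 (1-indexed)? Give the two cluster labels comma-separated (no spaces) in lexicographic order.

J,M

step 1: merge (J,M) at d=11, Q=-273; branch lengths J→123/8, M→-35/8; new cluster JM
  updated: d(B,JM)=73/2, d(C,JM)=41/2, d(D,JM)=79/2, d(JM,T)=29
step 2: merge (B,D) at d=20, Q=-190; branch lengths B→31/6, D→89/6; new cluster BD
  updated: d(BD,C)=57/2, d(BD,JM)=28, d(BD,T)=37/2
step 3: merge (BD,T) at d=37/2, Q=-197/2; branch lengths BD→103/8, T→45/8; new cluster BDT
  updated: d(BDT,C)=23/2, d(BDT,JM)=77/4
step 4: merge (BDT,C) at d=23/2, Q=-205/4; branch lengths BDT→41/8, C→51/8; new cluster BCDT
  updated: d(BCDT,JM)=113/8
step 5: merge (BCDT,JM) at d=113/8; branch lengths BCDT→113/16, JM→113/16; new cluster BCDJMT
final tree: ((((B:31/6,D:89/6):103/8,T:45/8):41/8,C:51/8):113/16,(J:123/8,M:-35/8):113/16)
total length: 601/8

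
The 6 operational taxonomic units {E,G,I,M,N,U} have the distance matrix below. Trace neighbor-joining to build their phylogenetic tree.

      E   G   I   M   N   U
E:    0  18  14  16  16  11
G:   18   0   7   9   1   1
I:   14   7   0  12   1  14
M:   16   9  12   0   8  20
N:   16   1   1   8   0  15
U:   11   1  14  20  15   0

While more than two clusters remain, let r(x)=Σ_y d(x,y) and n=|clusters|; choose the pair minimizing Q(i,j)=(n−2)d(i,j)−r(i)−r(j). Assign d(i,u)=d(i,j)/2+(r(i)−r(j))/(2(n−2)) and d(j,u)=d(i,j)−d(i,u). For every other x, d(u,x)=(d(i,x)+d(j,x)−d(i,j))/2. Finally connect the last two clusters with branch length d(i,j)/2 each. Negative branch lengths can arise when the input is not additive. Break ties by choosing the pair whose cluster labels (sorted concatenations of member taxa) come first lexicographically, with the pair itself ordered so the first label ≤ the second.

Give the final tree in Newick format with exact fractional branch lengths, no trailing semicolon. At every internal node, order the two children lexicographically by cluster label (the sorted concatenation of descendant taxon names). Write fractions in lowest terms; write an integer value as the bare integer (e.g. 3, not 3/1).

(((E:145/16,(G:-21/8,U:29/8):79/16):23/16,(I:5/4,N:-1/4):47/16):105/32,M:105/32)

step 1: merge (G,U) at d=1, Q=-93; branch lengths G→-21/8, U→29/8; new cluster GU
  updated: d(E,GU)=14, d(GU,I)=10, d(GU,M)=14, d(GU,N)=15/2
step 2: merge (I,N) at d=1, Q=-133/2; branch lengths I→5/4, N→-1/4; new cluster IN
  updated: d(E,IN)=29/2, d(GU,IN)=33/4, d(IN,M)=19/2
step 3: merge (E,GU) at d=14, Q=-211/4; branch lengths E→145/16, GU→79/16; new cluster EGU
  updated: d(EGU,IN)=35/8, d(EGU,M)=8
step 4: merge (EGU,IN) at d=35/8, Q=-175/8; branch lengths EGU→23/16, IN→47/16; new cluster EGINU
  updated: d(EGINU,M)=105/16
step 5: merge (EGINU,M) at d=105/16; branch lengths EGINU→105/32, M→105/32; new cluster EGIMNU
final tree: (((E:145/16,(G:-21/8,U:29/8):79/16):23/16,(I:5/4,N:-1/4):47/16):105/32,M:105/32)
total length: 431/16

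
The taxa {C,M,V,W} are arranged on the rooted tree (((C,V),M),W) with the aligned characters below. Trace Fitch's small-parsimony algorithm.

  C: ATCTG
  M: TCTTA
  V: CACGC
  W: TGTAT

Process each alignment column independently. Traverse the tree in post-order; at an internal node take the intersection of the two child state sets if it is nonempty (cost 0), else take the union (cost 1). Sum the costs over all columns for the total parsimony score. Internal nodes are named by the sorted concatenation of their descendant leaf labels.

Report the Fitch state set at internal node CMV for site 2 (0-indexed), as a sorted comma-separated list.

CV@0: {A} ∪ {C} = {A,C} (union, +1)
CMV@0: {A,C} ∪ {T} = {A,C,T} (union, +1)
CMVW@0: {A,C,T} ∩ {T} = {T} (intersection, +0)
CV@1: {T} ∪ {A} = {A,T} (union, +1)
CMV@1: {A,T} ∪ {C} = {A,C,T} (union, +1)
CMVW@1: {A,C,T} ∪ {G} = {A,C,G,T} (union, +1)
CV@2: {C} ∩ {C} = {C} (intersection, +0)
CMV@2: {C} ∪ {T} = {C,T} (union, +1)
CMVW@2: {C,T} ∩ {T} = {T} (intersection, +0)
CV@3: {T} ∪ {G} = {G,T} (union, +1)
CMV@3: {G,T} ∩ {T} = {T} (intersection, +0)
CMVW@3: {T} ∪ {A} = {A,T} (union, +1)
CV@4: {G} ∪ {C} = {C,G} (union, +1)
CMV@4: {C,G} ∪ {A} = {A,C,G} (union, +1)
CMVW@4: {A,C,G} ∪ {T} = {A,C,G,T} (union, +1)
per-site changes: [2, 3, 1, 2, 3]; total = 11

C,T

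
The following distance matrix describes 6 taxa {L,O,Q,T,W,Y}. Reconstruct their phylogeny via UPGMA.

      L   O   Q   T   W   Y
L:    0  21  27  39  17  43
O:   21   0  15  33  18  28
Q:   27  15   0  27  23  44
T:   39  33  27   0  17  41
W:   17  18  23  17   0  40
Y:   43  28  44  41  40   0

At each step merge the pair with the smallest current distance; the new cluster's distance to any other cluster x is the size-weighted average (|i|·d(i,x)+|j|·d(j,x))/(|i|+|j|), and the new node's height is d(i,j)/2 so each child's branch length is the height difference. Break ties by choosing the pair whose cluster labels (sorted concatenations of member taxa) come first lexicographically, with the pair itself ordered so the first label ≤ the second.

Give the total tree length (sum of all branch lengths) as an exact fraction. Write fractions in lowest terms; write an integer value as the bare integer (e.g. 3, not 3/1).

3233/40

step 1: merge (O,Q) at d=15; branch lengths O→15/2, Q→15/2; new cluster OQ
  updated: d(L,OQ)=24, d(OQ,T)=30, d(OQ,W)=41/2, d(OQ,Y)=36
step 2: merge (L,W) at d=17; branch lengths L→17/2, W→17/2; new cluster LW
  updated: d(LW,OQ)=89/4, d(LW,T)=28, d(LW,Y)=83/2
step 3: merge (LW,OQ) at d=89/4; branch lengths LW→21/8, OQ→29/8; new cluster LOQW
  updated: d(LOQW,T)=29, d(LOQW,Y)=155/4
step 4: merge (LOQW,T) at d=29; branch lengths LOQW→27/8, T→29/2; new cluster LOQTW
  updated: d(LOQTW,Y)=196/5
step 5: merge (LOQTW,Y) at d=196/5; branch lengths LOQTW→51/10, Y→98/5; new cluster LOQTWY
final tree: ((((L:17/2,W:17/2):21/8,(O:15/2,Q:15/2):29/8):27/8,T:29/2):51/10,Y:98/5)
total length: 3233/40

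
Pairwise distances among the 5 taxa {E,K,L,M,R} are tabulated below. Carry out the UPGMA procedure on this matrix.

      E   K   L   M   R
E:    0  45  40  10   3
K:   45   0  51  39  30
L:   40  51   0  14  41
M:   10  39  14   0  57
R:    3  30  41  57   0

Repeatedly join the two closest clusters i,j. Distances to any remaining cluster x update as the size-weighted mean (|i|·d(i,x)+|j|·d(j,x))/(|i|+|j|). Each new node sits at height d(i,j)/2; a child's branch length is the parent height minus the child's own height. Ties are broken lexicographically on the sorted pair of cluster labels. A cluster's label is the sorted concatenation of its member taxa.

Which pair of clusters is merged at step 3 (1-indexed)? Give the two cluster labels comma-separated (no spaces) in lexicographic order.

ER,LM

1. join E+R (d=3) ⇒ ER; edges |E|=3/2, |R|=3/2
  updated: d(ER,K)=75/2, d(ER,L)=81/2, d(ER,M)=67/2
2. join L+M (d=14) ⇒ LM; edges |L|=7, |M|=7
  updated: d(ER,LM)=37, d(K,LM)=45
3. join ER+LM (d=37) ⇒ ELMR; edges |ER|=17, |LM|=23/2
  updated: d(ELMR,K)=165/4
4. join ELMR+K (d=165/4) ⇒ EKLMR; edges |ELMR|=17/8, |K|=165/8
final tree: (((E:3/2,R:3/2):17,(L:7,M:7):23/2):17/8,K:165/8)
total length: 273/4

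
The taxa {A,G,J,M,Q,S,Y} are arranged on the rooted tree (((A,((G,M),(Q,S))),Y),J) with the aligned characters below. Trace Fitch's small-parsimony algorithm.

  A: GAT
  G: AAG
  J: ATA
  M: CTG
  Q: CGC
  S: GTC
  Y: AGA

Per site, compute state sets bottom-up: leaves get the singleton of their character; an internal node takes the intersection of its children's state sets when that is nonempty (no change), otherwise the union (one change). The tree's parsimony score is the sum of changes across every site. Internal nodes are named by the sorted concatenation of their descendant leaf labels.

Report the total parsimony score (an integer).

GM@0: {A} ∪ {C} = {A,C} (union, +1)
QS@0: {C} ∪ {G} = {C,G} (union, +1)
GMQS@0: {A,C} ∩ {C,G} = {C} (intersection, +0)
AGMQS@0: {G} ∪ {C} = {C,G} (union, +1)
AGMQSY@0: {C,G} ∪ {A} = {A,C,G} (union, +1)
AGJMQSY@0: {A,C,G} ∩ {A} = {A} (intersection, +0)
GM@1: {A} ∪ {T} = {A,T} (union, +1)
QS@1: {G} ∪ {T} = {G,T} (union, +1)
GMQS@1: {A,T} ∩ {G,T} = {T} (intersection, +0)
AGMQS@1: {A} ∪ {T} = {A,T} (union, +1)
AGMQSY@1: {A,T} ∪ {G} = {A,G,T} (union, +1)
AGJMQSY@1: {A,G,T} ∩ {T} = {T} (intersection, +0)
GM@2: {G} ∩ {G} = {G} (intersection, +0)
QS@2: {C} ∩ {C} = {C} (intersection, +0)
GMQS@2: {G} ∪ {C} = {C,G} (union, +1)
AGMQS@2: {T} ∪ {C,G} = {C,G,T} (union, +1)
AGMQSY@2: {C,G,T} ∪ {A} = {A,C,G,T} (union, +1)
AGJMQSY@2: {A,C,G,T} ∩ {A} = {A} (intersection, +0)
per-site changes: [4, 4, 3]; total = 11

11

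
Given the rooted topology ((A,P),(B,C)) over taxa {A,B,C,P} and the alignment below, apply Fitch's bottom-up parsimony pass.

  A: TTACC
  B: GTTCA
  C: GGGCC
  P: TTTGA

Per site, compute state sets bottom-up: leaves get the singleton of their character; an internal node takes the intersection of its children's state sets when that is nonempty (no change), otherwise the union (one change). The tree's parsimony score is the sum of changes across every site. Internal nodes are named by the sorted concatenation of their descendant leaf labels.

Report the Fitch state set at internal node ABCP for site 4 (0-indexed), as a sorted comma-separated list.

A,C

AP@0: {T} ∩ {T} = {T} (intersection, +0)
BC@0: {G} ∩ {G} = {G} (intersection, +0)
ABCP@0: {T} ∪ {G} = {G,T} (union, +1)
AP@1: {T} ∩ {T} = {T} (intersection, +0)
BC@1: {T} ∪ {G} = {G,T} (union, +1)
ABCP@1: {T} ∩ {G,T} = {T} (intersection, +0)
AP@2: {A} ∪ {T} = {A,T} (union, +1)
BC@2: {T} ∪ {G} = {G,T} (union, +1)
ABCP@2: {A,T} ∩ {G,T} = {T} (intersection, +0)
AP@3: {C} ∪ {G} = {C,G} (union, +1)
BC@3: {C} ∩ {C} = {C} (intersection, +0)
ABCP@3: {C,G} ∩ {C} = {C} (intersection, +0)
AP@4: {C} ∪ {A} = {A,C} (union, +1)
BC@4: {A} ∪ {C} = {A,C} (union, +1)
ABCP@4: {A,C} ∩ {A,C} = {A,C} (intersection, +0)
per-site changes: [1, 1, 2, 1, 2]; total = 7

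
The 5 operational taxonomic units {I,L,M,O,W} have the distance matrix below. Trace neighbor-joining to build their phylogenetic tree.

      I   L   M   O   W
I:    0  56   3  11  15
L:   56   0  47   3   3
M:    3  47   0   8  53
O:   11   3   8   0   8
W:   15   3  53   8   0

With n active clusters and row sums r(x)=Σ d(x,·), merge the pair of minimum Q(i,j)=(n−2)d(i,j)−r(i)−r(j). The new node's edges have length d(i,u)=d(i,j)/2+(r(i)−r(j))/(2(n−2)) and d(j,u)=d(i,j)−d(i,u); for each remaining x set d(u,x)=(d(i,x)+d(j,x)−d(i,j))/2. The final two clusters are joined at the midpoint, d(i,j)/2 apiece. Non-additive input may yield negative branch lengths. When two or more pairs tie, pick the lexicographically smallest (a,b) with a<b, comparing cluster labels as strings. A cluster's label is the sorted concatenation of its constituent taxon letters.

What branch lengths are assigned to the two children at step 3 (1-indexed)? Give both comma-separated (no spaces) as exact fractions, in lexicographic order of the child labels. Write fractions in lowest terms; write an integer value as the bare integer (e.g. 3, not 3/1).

143/8,37/8

step 1: merge (I,M) at d=3, Q=-187; branch lengths I→-17/6, M→35/6; new cluster IM
  updated: d(IM,L)=50, d(IM,O)=8, d(IM,W)=65/2
step 2: merge (IM,O) at d=8, Q=-187/2; branch lengths IM→175/8, O→-111/8; new cluster IMO
  updated: d(IMO,L)=45/2, d(IMO,W)=65/4
step 3: merge (IMO,L) at d=45/2, Q=-167/4; branch lengths IMO→143/8, L→37/8; new cluster ILMO
  updated: d(ILMO,W)=-13/8
step 4: merge (ILMO,W) at d=-13/8; branch lengths ILMO→-13/16, W→-13/16; new cluster ILMOW
final tree: ((((I:-17/6,M:35/6):175/8,O:-111/8):143/8,L:37/8):-13/16,W:-13/16)
total length: 255/8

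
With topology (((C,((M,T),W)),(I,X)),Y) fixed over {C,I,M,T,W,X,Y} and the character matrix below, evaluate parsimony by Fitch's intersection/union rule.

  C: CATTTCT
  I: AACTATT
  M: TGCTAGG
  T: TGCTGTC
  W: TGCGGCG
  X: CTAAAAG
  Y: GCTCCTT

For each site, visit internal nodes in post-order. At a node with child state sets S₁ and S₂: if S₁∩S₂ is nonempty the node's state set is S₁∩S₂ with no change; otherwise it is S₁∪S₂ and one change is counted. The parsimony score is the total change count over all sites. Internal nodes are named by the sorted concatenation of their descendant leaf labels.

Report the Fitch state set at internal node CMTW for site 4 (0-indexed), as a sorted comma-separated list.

[col 0] MT: children M:{T}, T:{T} ∩→ {T}; cost 0
[col 0] MTW: children MT:{T}, W:{T} ∩→ {T}; cost 0
[col 0] CMTW: children C:{C}, MTW:{T} ∪→ {C,T}; cost 1
[col 0] IX: children I:{A}, X:{C} ∪→ {A,C}; cost 1
[col 0] CIMTWX: children CMTW:{C,T}, IX:{A,C} ∩→ {C}; cost 0
[col 0] CIMTWXY: children CIMTWX:{C}, Y:{G} ∪→ {C,G}; cost 1
[col 1] MT: children M:{G}, T:{G} ∩→ {G}; cost 0
[col 1] MTW: children MT:{G}, W:{G} ∩→ {G}; cost 0
[col 1] CMTW: children C:{A}, MTW:{G} ∪→ {A,G}; cost 1
[col 1] IX: children I:{A}, X:{T} ∪→ {A,T}; cost 1
[col 1] CIMTWX: children CMTW:{A,G}, IX:{A,T} ∩→ {A}; cost 0
[col 1] CIMTWXY: children CIMTWX:{A}, Y:{C} ∪→ {A,C}; cost 1
[col 2] MT: children M:{C}, T:{C} ∩→ {C}; cost 0
[col 2] MTW: children MT:{C}, W:{C} ∩→ {C}; cost 0
[col 2] CMTW: children C:{T}, MTW:{C} ∪→ {C,T}; cost 1
[col 2] IX: children I:{C}, X:{A} ∪→ {A,C}; cost 1
[col 2] CIMTWX: children CMTW:{C,T}, IX:{A,C} ∩→ {C}; cost 0
[col 2] CIMTWXY: children CIMTWX:{C}, Y:{T} ∪→ {C,T}; cost 1
[col 3] MT: children M:{T}, T:{T} ∩→ {T}; cost 0
[col 3] MTW: children MT:{T}, W:{G} ∪→ {G,T}; cost 1
[col 3] CMTW: children C:{T}, MTW:{G,T} ∩→ {T}; cost 0
[col 3] IX: children I:{T}, X:{A} ∪→ {A,T}; cost 1
[col 3] CIMTWX: children CMTW:{T}, IX:{A,T} ∩→ {T}; cost 0
[col 3] CIMTWXY: children CIMTWX:{T}, Y:{C} ∪→ {C,T}; cost 1
[col 4] MT: children M:{A}, T:{G} ∪→ {A,G}; cost 1
[col 4] MTW: children MT:{A,G}, W:{G} ∩→ {G}; cost 0
[col 4] CMTW: children C:{T}, MTW:{G} ∪→ {G,T}; cost 1
[col 4] IX: children I:{A}, X:{A} ∩→ {A}; cost 0
[col 4] CIMTWX: children CMTW:{G,T}, IX:{A} ∪→ {A,G,T}; cost 1
[col 4] CIMTWXY: children CIMTWX:{A,G,T}, Y:{C} ∪→ {A,C,G,T}; cost 1
[col 5] MT: children M:{G}, T:{T} ∪→ {G,T}; cost 1
[col 5] MTW: children MT:{G,T}, W:{C} ∪→ {C,G,T}; cost 1
[col 5] CMTW: children C:{C}, MTW:{C,G,T} ∩→ {C}; cost 0
[col 5] IX: children I:{T}, X:{A} ∪→ {A,T}; cost 1
[col 5] CIMTWX: children CMTW:{C}, IX:{A,T} ∪→ {A,C,T}; cost 1
[col 5] CIMTWXY: children CIMTWX:{A,C,T}, Y:{T} ∩→ {T}; cost 0
[col 6] MT: children M:{G}, T:{C} ∪→ {C,G}; cost 1
[col 6] MTW: children MT:{C,G}, W:{G} ∩→ {G}; cost 0
[col 6] CMTW: children C:{T}, MTW:{G} ∪→ {G,T}; cost 1
[col 6] IX: children I:{T}, X:{G} ∪→ {G,T}; cost 1
[col 6] CIMTWX: children CMTW:{G,T}, IX:{G,T} ∩→ {G,T}; cost 0
[col 6] CIMTWXY: children CIMTWX:{G,T}, Y:{T} ∩→ {T}; cost 0
per-site changes: [3, 3, 3, 3, 4, 4, 3]; total = 23

G,T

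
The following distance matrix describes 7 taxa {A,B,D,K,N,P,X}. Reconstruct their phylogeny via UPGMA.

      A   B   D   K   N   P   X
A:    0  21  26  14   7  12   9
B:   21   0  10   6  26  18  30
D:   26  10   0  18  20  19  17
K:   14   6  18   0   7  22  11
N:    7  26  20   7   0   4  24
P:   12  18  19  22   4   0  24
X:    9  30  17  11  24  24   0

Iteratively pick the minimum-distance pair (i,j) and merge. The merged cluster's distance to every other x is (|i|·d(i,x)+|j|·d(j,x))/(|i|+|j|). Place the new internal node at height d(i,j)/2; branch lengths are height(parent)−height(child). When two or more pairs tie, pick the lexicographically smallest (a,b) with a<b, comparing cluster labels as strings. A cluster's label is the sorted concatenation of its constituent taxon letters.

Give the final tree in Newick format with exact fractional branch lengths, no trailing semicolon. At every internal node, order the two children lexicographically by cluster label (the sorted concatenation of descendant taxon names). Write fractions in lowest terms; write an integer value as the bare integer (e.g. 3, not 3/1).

step 1: merge (N,P) at d=4; branch lengths N→2, P→2; new cluster NP
  updated: d(A,NP)=19/2, d(B,NP)=22, d(D,NP)=39/2, d(K,NP)=29/2, d(NP,X)=24
step 2: merge (B,K) at d=6; branch lengths B→3, K→3; new cluster BK
  updated: d(A,BK)=35/2, d(BK,D)=14, d(BK,NP)=73/4, d(BK,X)=41/2
step 3: merge (A,X) at d=9; branch lengths A→9/2, X→9/2; new cluster AX
  updated: d(AX,BK)=19, d(AX,D)=43/2, d(AX,NP)=67/4
step 4: merge (BK,D) at d=14; branch lengths BK→4, D→7; new cluster BDK
  updated: d(AX,BDK)=119/6, d(BDK,NP)=56/3
step 5: merge (AX,NP) at d=67/4; branch lengths AX→31/8, NP→51/8; new cluster ANPX
  updated: d(ANPX,BDK)=77/4
step 6: merge (ANPX,BDK) at d=77/4; branch lengths ANPX→5/4, BDK→21/8; new cluster ABDKNPX
final tree: (((A:9/2,X:9/2):31/8,(N:2,P:2):51/8):5/4,((B:3,K:3):4,D:7):21/8)
total length: 353/8

(((A:9/2,X:9/2):31/8,(N:2,P:2):51/8):5/4,((B:3,K:3):4,D:7):21/8)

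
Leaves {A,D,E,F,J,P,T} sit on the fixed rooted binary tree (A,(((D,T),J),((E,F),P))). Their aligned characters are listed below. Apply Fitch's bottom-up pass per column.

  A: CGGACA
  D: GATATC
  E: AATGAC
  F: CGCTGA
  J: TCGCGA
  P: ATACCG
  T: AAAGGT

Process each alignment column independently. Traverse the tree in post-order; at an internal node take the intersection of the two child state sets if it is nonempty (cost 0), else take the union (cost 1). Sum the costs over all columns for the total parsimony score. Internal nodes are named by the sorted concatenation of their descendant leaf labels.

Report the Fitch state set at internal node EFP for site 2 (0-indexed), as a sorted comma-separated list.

A,C,T

DT@0: {G} ∪ {A} = {A,G} (union, +1)
DJT@0: {A,G} ∪ {T} = {A,G,T} (union, +1)
EF@0: {A} ∪ {C} = {A,C} (union, +1)
EFP@0: {A,C} ∩ {A} = {A} (intersection, +0)
DEFJPT@0: {A,G,T} ∩ {A} = {A} (intersection, +0)
ADEFJPT@0: {C} ∪ {A} = {A,C} (union, +1)
DT@1: {A} ∩ {A} = {A} (intersection, +0)
DJT@1: {A} ∪ {C} = {A,C} (union, +1)
EF@1: {A} ∪ {G} = {A,G} (union, +1)
EFP@1: {A,G} ∪ {T} = {A,G,T} (union, +1)
DEFJPT@1: {A,C} ∩ {A,G,T} = {A} (intersection, +0)
ADEFJPT@1: {G} ∪ {A} = {A,G} (union, +1)
DT@2: {T} ∪ {A} = {A,T} (union, +1)
DJT@2: {A,T} ∪ {G} = {A,G,T} (union, +1)
EF@2: {T} ∪ {C} = {C,T} (union, +1)
EFP@2: {C,T} ∪ {A} = {A,C,T} (union, +1)
DEFJPT@2: {A,G,T} ∩ {A,C,T} = {A,T} (intersection, +0)
ADEFJPT@2: {G} ∪ {A,T} = {A,G,T} (union, +1)
DT@3: {A} ∪ {G} = {A,G} (union, +1)
DJT@3: {A,G} ∪ {C} = {A,C,G} (union, +1)
EF@3: {G} ∪ {T} = {G,T} (union, +1)
EFP@3: {G,T} ∪ {C} = {C,G,T} (union, +1)
DEFJPT@3: {A,C,G} ∩ {C,G,T} = {C,G} (intersection, +0)
ADEFJPT@3: {A} ∪ {C,G} = {A,C,G} (union, +1)
DT@4: {T} ∪ {G} = {G,T} (union, +1)
DJT@4: {G,T} ∩ {G} = {G} (intersection, +0)
EF@4: {A} ∪ {G} = {A,G} (union, +1)
EFP@4: {A,G} ∪ {C} = {A,C,G} (union, +1)
DEFJPT@4: {G} ∩ {A,C,G} = {G} (intersection, +0)
ADEFJPT@4: {C} ∪ {G} = {C,G} (union, +1)
DT@5: {C} ∪ {T} = {C,T} (union, +1)
DJT@5: {C,T} ∪ {A} = {A,C,T} (union, +1)
EF@5: {C} ∪ {A} = {A,C} (union, +1)
EFP@5: {A,C} ∪ {G} = {A,C,G} (union, +1)
DEFJPT@5: {A,C,T} ∩ {A,C,G} = {A,C} (intersection, +0)
ADEFJPT@5: {A} ∩ {A,C} = {A} (intersection, +0)
per-site changes: [4, 4, 5, 5, 4, 4]; total = 26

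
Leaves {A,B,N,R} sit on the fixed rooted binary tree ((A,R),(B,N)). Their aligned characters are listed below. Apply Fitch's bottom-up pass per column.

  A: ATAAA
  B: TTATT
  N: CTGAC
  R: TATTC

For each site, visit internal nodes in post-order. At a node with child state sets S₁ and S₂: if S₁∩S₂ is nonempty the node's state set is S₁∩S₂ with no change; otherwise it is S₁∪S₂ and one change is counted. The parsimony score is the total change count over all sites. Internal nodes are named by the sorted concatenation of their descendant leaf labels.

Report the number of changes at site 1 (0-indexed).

1

[col 0] AR: children A:{A}, R:{T} ∪→ {A,T}; cost 1
[col 0] BN: children B:{T}, N:{C} ∪→ {C,T}; cost 1
[col 0] ABNR: children AR:{A,T}, BN:{C,T} ∩→ {T}; cost 0
[col 1] AR: children A:{T}, R:{A} ∪→ {A,T}; cost 1
[col 1] BN: children B:{T}, N:{T} ∩→ {T}; cost 0
[col 1] ABNR: children AR:{A,T}, BN:{T} ∩→ {T}; cost 0
[col 2] AR: children A:{A}, R:{T} ∪→ {A,T}; cost 1
[col 2] BN: children B:{A}, N:{G} ∪→ {A,G}; cost 1
[col 2] ABNR: children AR:{A,T}, BN:{A,G} ∩→ {A}; cost 0
[col 3] AR: children A:{A}, R:{T} ∪→ {A,T}; cost 1
[col 3] BN: children B:{T}, N:{A} ∪→ {A,T}; cost 1
[col 3] ABNR: children AR:{A,T}, BN:{A,T} ∩→ {A,T}; cost 0
[col 4] AR: children A:{A}, R:{C} ∪→ {A,C}; cost 1
[col 4] BN: children B:{T}, N:{C} ∪→ {C,T}; cost 1
[col 4] ABNR: children AR:{A,C}, BN:{C,T} ∩→ {C}; cost 0
per-site changes: [2, 1, 2, 2, 2]; total = 9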